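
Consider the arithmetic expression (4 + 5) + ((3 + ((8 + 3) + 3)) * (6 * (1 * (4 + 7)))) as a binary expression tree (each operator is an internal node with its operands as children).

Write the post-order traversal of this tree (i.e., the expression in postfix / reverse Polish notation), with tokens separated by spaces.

4 5 + 3 8 3 + 3 + + 6 1 4 7 + * * * +

Post-order on an expression tree gives postfix notation: for each operator, emit left operand, right operand, then the operator.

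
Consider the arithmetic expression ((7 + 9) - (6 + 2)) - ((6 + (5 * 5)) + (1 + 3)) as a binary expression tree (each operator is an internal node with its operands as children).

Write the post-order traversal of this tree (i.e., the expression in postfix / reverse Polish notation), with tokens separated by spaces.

Post-order on an expression tree gives postfix notation: for each operator, emit left operand, right operand, then the operator.

7 9 + 6 2 + - 6 5 5 * + 1 3 + + -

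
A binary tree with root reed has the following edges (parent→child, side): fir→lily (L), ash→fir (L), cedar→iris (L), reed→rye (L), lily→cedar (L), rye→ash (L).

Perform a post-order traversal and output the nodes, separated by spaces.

iris cedar lily fir ash rye reed

Post-order visits the left subtree, then the right subtree, then the node.
At reed: go left to rye.
  At rye: go left to ash.
    At ash: go left to fir.
      At fir: go left to lily.
        At lily: go left to cedar.
          At cedar: go left to iris.
            iris is a leaf — visit iris.
          At cedar: no right child.
          Visit cedar.
        At lily: no right child.
        Visit lily.
      At fir: no right child.
      Visit fir.
    At ash: no right child.
    Visit ash.
  At rye: no right child.
  Visit rye.
At reed: no right child.
Visit reed.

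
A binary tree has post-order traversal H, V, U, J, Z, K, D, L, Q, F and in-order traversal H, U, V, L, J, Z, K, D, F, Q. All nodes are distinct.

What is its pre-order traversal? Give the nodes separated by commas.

The last element of post-order is the root; it splits in-order into left and right subtrees.
Root F: left subtree has 8 nodes {H, U, V, L, J, Z, K, D}, right has 1 {Q}.
  Root L: left subtree has 3 nodes {H, U, V}, right has 4 {J, Z, K, D}.
    Root U: left subtree has 1 node {H}, right has 1 {V}.
    Root D: left subtree has 3 nodes {J, Z, K}, right has 0 { }.
      Root K: left subtree has 2 nodes {J, Z}, right has 0 { }.
        Root Z: left subtree has 1 node {J}, right has 0 { }.

F, L, U, H, V, D, K, Z, J, Q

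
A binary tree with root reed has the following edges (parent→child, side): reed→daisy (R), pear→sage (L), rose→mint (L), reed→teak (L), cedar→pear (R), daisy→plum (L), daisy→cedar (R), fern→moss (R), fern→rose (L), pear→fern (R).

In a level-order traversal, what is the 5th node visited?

Level-order visits nodes level by level from the root, left to right within each level.
Level 0: reed
Level 1: teak, daisy
Level 2: plum, cedar
Level 3: pear
Level 4: sage, fern
Level 5: rose, moss
Level 6: mint
Full level-order sequence: reed, teak, daisy, plum, cedar, pear, sage, fern, rose, moss, mint.

cedar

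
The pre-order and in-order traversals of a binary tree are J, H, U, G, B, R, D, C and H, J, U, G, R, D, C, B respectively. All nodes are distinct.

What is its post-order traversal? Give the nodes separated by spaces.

The first element of pre-order is the root; it splits in-order into left and right subtrees.
Root J: left subtree has 1 node {H}, right has 6 {U, G, R, D, C, B}.
  Root U: left subtree has 0 nodes { }, right has 5 {G, R, D, C, B}.
    Root G: left subtree has 0 nodes { }, right has 4 {R, D, C, B}.
      Root B: left subtree has 3 nodes {R, D, C}, right has 0 { }.
        Root R: left subtree has 0 nodes { }, right has 2 {D, C}.
          Root D: left subtree has 0 nodes { }, right has 1 {C}.

H C D R B G U J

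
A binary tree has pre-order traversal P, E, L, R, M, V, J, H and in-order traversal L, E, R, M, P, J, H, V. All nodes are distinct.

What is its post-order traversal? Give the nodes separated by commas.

The first element of pre-order is the root; it splits in-order into left and right subtrees.
Root P: left subtree has 4 nodes {L, E, R, M}, right has 3 {J, H, V}.
  Root E: left subtree has 1 node {L}, right has 2 {R, M}.
    Root R: left subtree has 0 nodes { }, right has 1 {M}.
  Root V: left subtree has 2 nodes {J, H}, right has 0 { }.
    Root J: left subtree has 0 nodes { }, right has 1 {H}.

L, M, R, E, H, J, V, P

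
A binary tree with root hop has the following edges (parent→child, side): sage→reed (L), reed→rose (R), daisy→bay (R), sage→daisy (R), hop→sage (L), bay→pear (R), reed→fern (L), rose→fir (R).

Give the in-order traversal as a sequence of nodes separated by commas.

In-order visits the left subtree, then the node, then the right subtree.
At hop: go left to sage.
  At sage: go left to reed.
    At reed: go left to fern.
      fern is a leaf — visit fern.
    Visit reed.
    At reed: go right to rose.
      At rose: no left child.
      Visit rose.
      At rose: go right to fir.
        fir is a leaf — visit fir.
  Visit sage.
  At sage: go right to daisy.
    At daisy: no left child.
    Visit daisy.
    At daisy: go right to bay.
      At bay: no left child.
      Visit bay.
      At bay: go right to pear.
        pear is a leaf — visit pear.
Visit hop.
At hop: no right child.

fern, reed, rose, fir, sage, daisy, bay, pear, hop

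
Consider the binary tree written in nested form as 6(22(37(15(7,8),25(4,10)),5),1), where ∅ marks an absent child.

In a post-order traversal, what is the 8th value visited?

5

Post-order visits the left subtree, then the right subtree, then the node.
At 6: go left to 22.
  At 22: go left to 37.
    At 37: go left to 15.
      At 15: go left to 7.
        7 is a leaf — visit 7.
      At 15: go right to 8.
        8 is a leaf — visit 8.
      Visit 15.
    At 37: go right to 25.
      At 25: go left to 4.
        4 is a leaf — visit 4.
      At 25: go right to 10.
        10 is a leaf — visit 10.
      Visit 25.
    Visit 37.
  At 22: go right to 5.
    5 is a leaf — visit 5.
  Visit 22.
At 6: go right to 1.
  1 is a leaf — visit 1.
Visit 6.
Full post-order sequence: 7, 8, 15, 4, 10, 25, 37, 5, 22, 1, 6.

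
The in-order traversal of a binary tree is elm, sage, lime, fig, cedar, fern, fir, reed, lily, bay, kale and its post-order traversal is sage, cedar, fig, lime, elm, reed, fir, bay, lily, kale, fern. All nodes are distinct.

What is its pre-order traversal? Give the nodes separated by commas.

The last element of post-order is the root; it splits in-order into left and right subtrees.
Root fern: left subtree has 5 nodes {elm, sage, lime, fig, cedar}, right has 5 {fir, reed, lily, bay, kale}.
  Root elm: left subtree has 0 nodes { }, right has 4 {sage, lime, fig, cedar}.
    Root lime: left subtree has 1 node {sage}, right has 2 {fig, cedar}.
      Root fig: left subtree has 0 nodes { }, right has 1 {cedar}.
  Root kale: left subtree has 4 nodes {fir, reed, lily, bay}, right has 0 { }.
    Root lily: left subtree has 2 nodes {fir, reed}, right has 1 {bay}.
      Root fir: left subtree has 0 nodes { }, right has 1 {reed}.

fern, elm, lime, sage, fig, cedar, kale, lily, fir, reed, bay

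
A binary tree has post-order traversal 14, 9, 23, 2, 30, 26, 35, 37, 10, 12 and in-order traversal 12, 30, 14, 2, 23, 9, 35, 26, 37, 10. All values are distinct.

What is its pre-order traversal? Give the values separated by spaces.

The last element of post-order is the root; it splits in-order into left and right subtrees.
Root 12: left subtree has 0 nodes { }, right has 9 {30, 14, 2, 23, 9, 35, 26, 37, 10}.
  Root 10: left subtree has 8 nodes {30, 14, 2, 23, 9, 35, 26, 37}, right has 0 { }.
    Root 37: left subtree has 7 nodes {30, 14, 2, 23, 9, 35, 26}, right has 0 { }.
      Root 35: left subtree has 5 nodes {30, 14, 2, 23, 9}, right has 1 {26}.
        Root 30: left subtree has 0 nodes { }, right has 4 {14, 2, 23, 9}.
          Root 2: left subtree has 1 node {14}, right has 2 {23, 9}.
            Root 23: left subtree has 0 nodes { }, right has 1 {9}.

12 10 37 35 30 2 14 23 9 26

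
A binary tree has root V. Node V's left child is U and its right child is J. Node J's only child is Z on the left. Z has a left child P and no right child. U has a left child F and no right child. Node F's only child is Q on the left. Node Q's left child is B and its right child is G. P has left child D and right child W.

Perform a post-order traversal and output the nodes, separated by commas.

Post-order visits the left subtree, then the right subtree, then the node.
At V: go left to U.
  At U: go left to F.
    At F: go left to Q.
      At Q: go left to B.
        B is a leaf — visit B.
      At Q: go right to G.
        G is a leaf — visit G.
      Visit Q.
    At F: no right child.
    Visit F.
  At U: no right child.
  Visit U.
At V: go right to J.
  At J: go left to Z.
    At Z: go left to P.
      At P: go left to D.
        D is a leaf — visit D.
      At P: go right to W.
        W is a leaf — visit W.
      Visit P.
    At Z: no right child.
    Visit Z.
  At J: no right child.
  Visit J.
Visit V.

B, G, Q, F, U, D, W, P, Z, J, V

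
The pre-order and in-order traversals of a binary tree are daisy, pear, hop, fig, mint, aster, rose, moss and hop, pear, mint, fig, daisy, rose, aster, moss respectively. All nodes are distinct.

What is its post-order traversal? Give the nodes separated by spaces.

The first element of pre-order is the root; it splits in-order into left and right subtrees.
Root daisy: left subtree has 4 nodes {hop, pear, mint, fig}, right has 3 {rose, aster, moss}.
  Root pear: left subtree has 1 node {hop}, right has 2 {mint, fig}.
    Root fig: left subtree has 1 node {mint}, right has 0 { }.
  Root aster: left subtree has 1 node {rose}, right has 1 {moss}.

hop mint fig pear rose moss aster daisy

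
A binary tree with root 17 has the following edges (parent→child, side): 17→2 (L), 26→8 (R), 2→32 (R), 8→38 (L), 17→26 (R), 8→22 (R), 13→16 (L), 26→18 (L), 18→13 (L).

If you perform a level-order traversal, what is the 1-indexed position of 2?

Level-order visits nodes level by level from the root, left to right within each level.
Level 0: 17
Level 1: 2, 26
Level 2: 32, 18, 8
Level 3: 13, 38, 22
Level 4: 16
Full level-order sequence: 17, 2, 26, 32, 18, 8, 13, 38, 22, 16.

2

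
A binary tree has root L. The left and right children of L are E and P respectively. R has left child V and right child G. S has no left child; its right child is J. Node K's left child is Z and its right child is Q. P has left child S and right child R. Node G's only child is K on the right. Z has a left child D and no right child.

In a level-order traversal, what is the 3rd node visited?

P

Level-order visits nodes level by level from the root, left to right within each level.
Level 0: L
Level 1: E, P
Level 2: S, R
Level 3: J, V, G
Level 4: K
Level 5: Z, Q
Level 6: D
Full level-order sequence: L, E, P, S, R, J, V, G, K, Z, Q, D.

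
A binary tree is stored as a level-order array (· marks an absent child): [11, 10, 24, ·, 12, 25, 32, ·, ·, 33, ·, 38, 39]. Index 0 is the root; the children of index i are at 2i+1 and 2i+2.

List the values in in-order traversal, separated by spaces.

In-order visits the left subtree, then the node, then the right subtree.
At 11: go left to 10.
  At 10: no left child.
  Visit 10.
  At 10: go right to 12.
    At 12: go left to 33.
      33 is a leaf — visit 33.
    Visit 12.
    At 12: no right child.
Visit 11.
At 11: go right to 24.
  At 24: go left to 25.
    At 25: go left to 38.
      38 is a leaf — visit 38.
    Visit 25.
    At 25: go right to 39.
      39 is a leaf — visit 39.
  Visit 24.
  At 24: go right to 32.
    32 is a leaf — visit 32.

10 33 12 11 38 25 39 24 32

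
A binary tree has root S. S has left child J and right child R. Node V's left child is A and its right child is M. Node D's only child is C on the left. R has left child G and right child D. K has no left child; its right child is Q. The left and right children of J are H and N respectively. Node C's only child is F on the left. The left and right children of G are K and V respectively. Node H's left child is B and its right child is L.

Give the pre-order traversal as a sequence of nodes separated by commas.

S, J, H, B, L, N, R, G, K, Q, V, A, M, D, C, F

Pre-order visits the node, then its left subtree, then its right subtree.
Visit S.
At S: go left to J.
  Visit J.
  At J: go left to H.
    Visit H.
    At H: go left to B.
      B is a leaf — visit B.
    At H: go right to L.
      L is a leaf — visit L.
  At J: go right to N.
    N is a leaf — visit N.
At S: go right to R.
  Visit R.
  At R: go left to G.
    Visit G.
    At G: go left to K.
      Visit K.
      At K: no left child.
      At K: go right to Q.
        Q is a leaf — visit Q.
    At G: go right to V.
      Visit V.
      At V: go left to A.
        A is a leaf — visit A.
      At V: go right to M.
        M is a leaf — visit M.
  At R: go right to D.
    Visit D.
    At D: go left to C.
      Visit C.
      At C: go left to F.
        F is a leaf — visit F.
      At C: no right child.
    At D: no right child.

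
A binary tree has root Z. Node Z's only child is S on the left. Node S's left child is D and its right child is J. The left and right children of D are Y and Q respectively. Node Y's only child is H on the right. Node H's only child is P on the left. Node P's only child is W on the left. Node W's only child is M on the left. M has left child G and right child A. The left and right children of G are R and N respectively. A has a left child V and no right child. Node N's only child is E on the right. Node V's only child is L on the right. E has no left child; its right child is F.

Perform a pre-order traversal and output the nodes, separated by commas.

Pre-order visits the node, then its left subtree, then its right subtree.
Visit Z.
At Z: go left to S.
  Visit S.
  At S: go left to D.
    Visit D.
    At D: go left to Y.
      Visit Y.
      At Y: no left child.
      At Y: go right to H.
        Visit H.
        At H: go left to P.
          Visit P.
          At P: go left to W.
            Visit W.
            At W: go left to M.
              Visit M.
              At M: go left to G.
                Visit G.
                At G: go left to R.
                  R is a leaf — visit R.
                At G: go right to N.
                  Visit N.
                  At N: no left child.
                  At N: go right to E.
                    Visit E.
                    At E: no left child.
                    At E: go right to F.
                      F is a leaf — visit F.
              At M: go right to A.
                Visit A.
                At A: go left to V.
                  Visit V.
                  At V: no left child.
                  At V: go right to L.
                    L is a leaf — visit L.
                At A: no right child.
            At W: no right child.
          At P: no right child.
        At H: no right child.
    At D: go right to Q.
      Q is a leaf — visit Q.
  At S: go right to J.
    J is a leaf — visit J.
At Z: no right child.

Z, S, D, Y, H, P, W, M, G, R, N, E, F, A, V, L, Q, J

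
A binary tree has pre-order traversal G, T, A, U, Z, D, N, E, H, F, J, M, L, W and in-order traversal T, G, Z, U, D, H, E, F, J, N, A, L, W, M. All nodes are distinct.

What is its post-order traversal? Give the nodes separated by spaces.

T Z H J F E N D U W L M A G

The first element of pre-order is the root; it splits in-order into left and right subtrees.
Root G: left subtree has 1 node {T}, right has 12 {Z, U, D, H, E, F, J, N, A, L, W, M}.
  Root A: left subtree has 8 nodes {Z, U, D, H, E, F, J, N}, right has 3 {L, W, M}.
    Root U: left subtree has 1 node {Z}, right has 6 {D, H, E, F, J, N}.
      Root D: left subtree has 0 nodes { }, right has 5 {H, E, F, J, N}.
        Root N: left subtree has 4 nodes {H, E, F, J}, right has 0 { }.
          Root E: left subtree has 1 node {H}, right has 2 {F, J}.
            Root F: left subtree has 0 nodes { }, right has 1 {J}.
    Root M: left subtree has 2 nodes {L, W}, right has 0 { }.
      Root L: left subtree has 0 nodes { }, right has 1 {W}.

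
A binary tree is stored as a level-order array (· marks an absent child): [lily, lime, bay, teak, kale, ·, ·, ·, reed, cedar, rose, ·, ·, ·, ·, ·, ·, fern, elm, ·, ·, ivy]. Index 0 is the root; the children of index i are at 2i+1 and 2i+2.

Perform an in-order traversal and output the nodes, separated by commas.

In-order visits the left subtree, then the node, then the right subtree.
At lily: go left to lime.
  At lime: go left to teak.
    At teak: no left child.
    Visit teak.
    At teak: go right to reed.
      At reed: go left to fern.
        fern is a leaf — visit fern.
      Visit reed.
      At reed: go right to elm.
        elm is a leaf — visit elm.
  Visit lime.
  At lime: go right to kale.
    At kale: go left to cedar.
      cedar is a leaf — visit cedar.
    Visit kale.
    At kale: go right to rose.
      At rose: go left to ivy.
        ivy is a leaf — visit ivy.
      Visit rose.
      At rose: no right child.
Visit lily.
At lily: go right to bay.
  bay is a leaf — visit bay.

teak, fern, reed, elm, lime, cedar, kale, ivy, rose, lily, bay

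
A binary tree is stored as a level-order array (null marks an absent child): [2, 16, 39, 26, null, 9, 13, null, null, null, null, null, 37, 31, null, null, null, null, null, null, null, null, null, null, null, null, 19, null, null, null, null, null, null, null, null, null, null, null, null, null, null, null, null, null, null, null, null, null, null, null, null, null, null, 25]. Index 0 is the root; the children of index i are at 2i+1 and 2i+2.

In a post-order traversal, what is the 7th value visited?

Post-order visits the left subtree, then the right subtree, then the node.
At 2: go left to 16.
  At 16: go left to 26.
    26 is a leaf — visit 26.
  At 16: no right child.
  Visit 16.
At 2: go right to 39.
  At 39: go left to 9.
    At 9: no left child.
    At 9: go right to 37.
      At 37: no left child.
      At 37: go right to 19.
        At 19: go left to 25.
          25 is a leaf — visit 25.
        At 19: no right child.
        Visit 19.
      Visit 37.
    Visit 9.
  At 39: go right to 13.
    At 13: go left to 31.
      31 is a leaf — visit 31.
    At 13: no right child.
    Visit 13.
  Visit 39.
Visit 2.
Full post-order sequence: 26, 16, 25, 19, 37, 9, 31, 13, 39, 2.

31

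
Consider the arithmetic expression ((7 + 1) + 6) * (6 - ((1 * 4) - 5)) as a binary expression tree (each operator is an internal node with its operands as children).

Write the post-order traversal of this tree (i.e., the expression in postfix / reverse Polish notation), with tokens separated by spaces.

7 1 + 6 + 6 1 4 * 5 - - *

Post-order on an expression tree gives postfix notation: for each operator, emit left operand, right operand, then the operator.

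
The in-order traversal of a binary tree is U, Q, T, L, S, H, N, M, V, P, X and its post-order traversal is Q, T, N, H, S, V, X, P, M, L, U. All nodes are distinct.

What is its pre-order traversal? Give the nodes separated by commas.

The last element of post-order is the root; it splits in-order into left and right subtrees.
Root U: left subtree has 0 nodes { }, right has 10 {Q, T, L, S, H, N, M, V, P, X}.
  Root L: left subtree has 2 nodes {Q, T}, right has 7 {S, H, N, M, V, P, X}.
    Root T: left subtree has 1 node {Q}, right has 0 { }.
    Root M: left subtree has 3 nodes {S, H, N}, right has 3 {V, P, X}.
      Root S: left subtree has 0 nodes { }, right has 2 {H, N}.
        Root H: left subtree has 0 nodes { }, right has 1 {N}.
      Root P: left subtree has 1 node {V}, right has 1 {X}.

U, L, T, Q, M, S, H, N, P, V, X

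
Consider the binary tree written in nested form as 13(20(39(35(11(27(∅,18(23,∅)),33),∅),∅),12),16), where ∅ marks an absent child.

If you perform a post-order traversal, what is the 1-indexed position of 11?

Post-order visits the left subtree, then the right subtree, then the node.
At 13: go left to 20.
  At 20: go left to 39.
    At 39: go left to 35.
      At 35: go left to 11.
        At 11: go left to 27.
          At 27: no left child.
          At 27: go right to 18.
            At 18: go left to 23.
              23 is a leaf — visit 23.
            At 18: no right child.
            Visit 18.
          Visit 27.
        At 11: go right to 33.
          33 is a leaf — visit 33.
        Visit 11.
      At 35: no right child.
      Visit 35.
    At 39: no right child.
    Visit 39.
  At 20: go right to 12.
    12 is a leaf — visit 12.
  Visit 20.
At 13: go right to 16.
  16 is a leaf — visit 16.
Visit 13.
Full post-order sequence: 23, 18, 27, 33, 11, 35, 39, 12, 20, 16, 13.

5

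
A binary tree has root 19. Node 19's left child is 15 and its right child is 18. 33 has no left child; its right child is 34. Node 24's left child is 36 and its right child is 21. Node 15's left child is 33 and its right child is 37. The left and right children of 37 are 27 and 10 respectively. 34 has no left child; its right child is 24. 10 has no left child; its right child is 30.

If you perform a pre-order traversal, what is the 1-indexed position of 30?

11

Pre-order visits the node, then its left subtree, then its right subtree.
Visit 19.
At 19: go left to 15.
  Visit 15.
  At 15: go left to 33.
    Visit 33.
    At 33: no left child.
    At 33: go right to 34.
      Visit 34.
      At 34: no left child.
      At 34: go right to 24.
        Visit 24.
        At 24: go left to 36.
          36 is a leaf — visit 36.
        At 24: go right to 21.
          21 is a leaf — visit 21.
  At 15: go right to 37.
    Visit 37.
    At 37: go left to 27.
      27 is a leaf — visit 27.
    At 37: go right to 10.
      Visit 10.
      At 10: no left child.
      At 10: go right to 30.
        30 is a leaf — visit 30.
At 19: go right to 18.
  18 is a leaf — visit 18.
Full pre-order sequence: 19, 15, 33, 34, 24, 36, 21, 37, 27, 10, 30, 18.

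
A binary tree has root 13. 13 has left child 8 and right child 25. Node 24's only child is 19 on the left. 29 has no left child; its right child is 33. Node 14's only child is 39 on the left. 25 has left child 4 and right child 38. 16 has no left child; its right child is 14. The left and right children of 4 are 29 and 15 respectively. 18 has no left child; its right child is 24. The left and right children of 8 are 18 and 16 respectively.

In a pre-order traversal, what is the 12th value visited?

33

Pre-order visits the node, then its left subtree, then its right subtree.
Visit 13.
At 13: go left to 8.
  Visit 8.
  At 8: go left to 18.
    Visit 18.
    At 18: no left child.
    At 18: go right to 24.
      Visit 24.
      At 24: go left to 19.
        19 is a leaf — visit 19.
      At 24: no right child.
  At 8: go right to 16.
    Visit 16.
    At 16: no left child.
    At 16: go right to 14.
      Visit 14.
      At 14: go left to 39.
        39 is a leaf — visit 39.
      At 14: no right child.
At 13: go right to 25.
  Visit 25.
  At 25: go left to 4.
    Visit 4.
    At 4: go left to 29.
      Visit 29.
      At 29: no left child.
      At 29: go right to 33.
        33 is a leaf — visit 33.
    At 4: go right to 15.
      15 is a leaf — visit 15.
  At 25: go right to 38.
    38 is a leaf — visit 38.
Full pre-order sequence: 13, 8, 18, 24, 19, 16, 14, 39, 25, 4, 29, 33, 15, 38.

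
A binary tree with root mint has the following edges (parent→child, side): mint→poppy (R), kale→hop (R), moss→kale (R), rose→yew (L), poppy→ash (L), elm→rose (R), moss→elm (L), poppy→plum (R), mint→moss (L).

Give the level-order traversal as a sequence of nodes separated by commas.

mint, moss, poppy, elm, kale, ash, plum, rose, hop, yew

Level-order visits nodes level by level from the root, left to right within each level.
Level 0: mint
Level 1: moss, poppy
Level 2: elm, kale, ash, plum
Level 3: rose, hop
Level 4: yew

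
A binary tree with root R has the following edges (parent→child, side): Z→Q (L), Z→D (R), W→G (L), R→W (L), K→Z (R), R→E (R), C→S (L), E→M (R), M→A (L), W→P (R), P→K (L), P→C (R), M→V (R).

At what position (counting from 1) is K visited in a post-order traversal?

5

Post-order visits the left subtree, then the right subtree, then the node.
At R: go left to W.
  At W: go left to G.
    G is a leaf — visit G.
  At W: go right to P.
    At P: go left to K.
      At K: no left child.
      At K: go right to Z.
        At Z: go left to Q.
          Q is a leaf — visit Q.
        At Z: go right to D.
          D is a leaf — visit D.
        Visit Z.
      Visit K.
    At P: go right to C.
      At C: go left to S.
        S is a leaf — visit S.
      At C: no right child.
      Visit C.
    Visit P.
  Visit W.
At R: go right to E.
  At E: no left child.
  At E: go right to M.
    At M: go left to A.
      A is a leaf — visit A.
    At M: go right to V.
      V is a leaf — visit V.
    Visit M.
  Visit E.
Visit R.
Full post-order sequence: G, Q, D, Z, K, S, C, P, W, A, V, M, E, R.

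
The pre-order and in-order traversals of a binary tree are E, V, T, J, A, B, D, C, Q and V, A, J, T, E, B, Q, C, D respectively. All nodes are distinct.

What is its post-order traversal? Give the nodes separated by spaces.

A J T V Q C D B E

The first element of pre-order is the root; it splits in-order into left and right subtrees.
Root E: left subtree has 4 nodes {V, A, J, T}, right has 4 {B, Q, C, D}.
  Root V: left subtree has 0 nodes { }, right has 3 {A, J, T}.
    Root T: left subtree has 2 nodes {A, J}, right has 0 { }.
      Root J: left subtree has 1 node {A}, right has 0 { }.
  Root B: left subtree has 0 nodes { }, right has 3 {Q, C, D}.
    Root D: left subtree has 2 nodes {Q, C}, right has 0 { }.
      Root C: left subtree has 1 node {Q}, right has 0 { }.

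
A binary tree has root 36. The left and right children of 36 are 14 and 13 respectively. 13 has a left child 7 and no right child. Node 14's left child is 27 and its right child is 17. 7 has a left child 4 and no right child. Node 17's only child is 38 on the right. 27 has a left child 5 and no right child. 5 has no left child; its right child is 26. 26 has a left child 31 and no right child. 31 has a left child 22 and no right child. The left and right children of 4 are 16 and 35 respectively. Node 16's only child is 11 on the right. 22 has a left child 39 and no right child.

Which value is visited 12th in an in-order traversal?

11

In-order visits the left subtree, then the node, then the right subtree.
At 36: go left to 14.
  At 14: go left to 27.
    At 27: go left to 5.
      At 5: no left child.
      Visit 5.
      At 5: go right to 26.
        At 26: go left to 31.
          At 31: go left to 22.
            At 22: go left to 39.
              39 is a leaf — visit 39.
            Visit 22.
            At 22: no right child.
          Visit 31.
          At 31: no right child.
        Visit 26.
        At 26: no right child.
    Visit 27.
    At 27: no right child.
  Visit 14.
  At 14: go right to 17.
    At 17: no left child.
    Visit 17.
    At 17: go right to 38.
      38 is a leaf — visit 38.
Visit 36.
At 36: go right to 13.
  At 13: go left to 7.
    At 7: go left to 4.
      At 4: go left to 16.
        At 16: no left child.
        Visit 16.
        At 16: go right to 11.
          11 is a leaf — visit 11.
      Visit 4.
      At 4: go right to 35.
        35 is a leaf — visit 35.
    Visit 7.
    At 7: no right child.
  Visit 13.
  At 13: no right child.
Full in-order sequence: 5, 39, 22, 31, 26, 27, 14, 17, 38, 36, 16, 11, 4, 35, 7, 13.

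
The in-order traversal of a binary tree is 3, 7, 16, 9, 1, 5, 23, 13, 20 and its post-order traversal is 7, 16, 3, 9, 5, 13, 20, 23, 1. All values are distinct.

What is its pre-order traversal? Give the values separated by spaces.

1 9 3 16 7 23 5 20 13

The last element of post-order is the root; it splits in-order into left and right subtrees.
Root 1: left subtree has 4 nodes {3, 7, 16, 9}, right has 4 {5, 23, 13, 20}.
  Root 9: left subtree has 3 nodes {3, 7, 16}, right has 0 { }.
    Root 3: left subtree has 0 nodes { }, right has 2 {7, 16}.
      Root 16: left subtree has 1 node {7}, right has 0 { }.
  Root 23: left subtree has 1 node {5}, right has 2 {13, 20}.
    Root 20: left subtree has 1 node {13}, right has 0 { }.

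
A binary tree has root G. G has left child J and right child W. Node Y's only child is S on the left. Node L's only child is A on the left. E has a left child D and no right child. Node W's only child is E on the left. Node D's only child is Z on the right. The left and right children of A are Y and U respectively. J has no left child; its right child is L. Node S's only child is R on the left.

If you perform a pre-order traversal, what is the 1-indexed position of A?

4

Pre-order visits the node, then its left subtree, then its right subtree.
Visit G.
At G: go left to J.
  Visit J.
  At J: no left child.
  At J: go right to L.
    Visit L.
    At L: go left to A.
      Visit A.
      At A: go left to Y.
        Visit Y.
        At Y: go left to S.
          Visit S.
          At S: go left to R.
            R is a leaf — visit R.
          At S: no right child.
        At Y: no right child.
      At A: go right to U.
        U is a leaf — visit U.
    At L: no right child.
At G: go right to W.
  Visit W.
  At W: go left to E.
    Visit E.
    At E: go left to D.
      Visit D.
      At D: no left child.
      At D: go right to Z.
        Z is a leaf — visit Z.
    At E: no right child.
  At W: no right child.
Full pre-order sequence: G, J, L, A, Y, S, R, U, W, E, D, Z.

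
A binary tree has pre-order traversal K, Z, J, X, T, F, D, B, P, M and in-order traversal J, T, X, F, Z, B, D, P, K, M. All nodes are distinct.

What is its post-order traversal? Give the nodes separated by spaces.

T F X J B P D Z M K

The first element of pre-order is the root; it splits in-order into left and right subtrees.
Root K: left subtree has 8 nodes {J, T, X, F, Z, B, D, P}, right has 1 {M}.
  Root Z: left subtree has 4 nodes {J, T, X, F}, right has 3 {B, D, P}.
    Root J: left subtree has 0 nodes { }, right has 3 {T, X, F}.
      Root X: left subtree has 1 node {T}, right has 1 {F}.
    Root D: left subtree has 1 node {B}, right has 1 {P}.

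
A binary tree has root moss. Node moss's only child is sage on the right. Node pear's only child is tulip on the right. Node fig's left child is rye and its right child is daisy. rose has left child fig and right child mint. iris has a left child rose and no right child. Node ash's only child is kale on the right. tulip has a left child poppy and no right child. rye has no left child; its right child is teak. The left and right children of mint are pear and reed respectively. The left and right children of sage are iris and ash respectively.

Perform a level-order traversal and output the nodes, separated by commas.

moss, sage, iris, ash, rose, kale, fig, mint, rye, daisy, pear, reed, teak, tulip, poppy

Level-order visits nodes level by level from the root, left to right within each level.
Level 0: moss
Level 1: sage
Level 2: iris, ash
Level 3: rose, kale
Level 4: fig, mint
Level 5: rye, daisy, pear, reed
Level 6: teak, tulip
Level 7: poppy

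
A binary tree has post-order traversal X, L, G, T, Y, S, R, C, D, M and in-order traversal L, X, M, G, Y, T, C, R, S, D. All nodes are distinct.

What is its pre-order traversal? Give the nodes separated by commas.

M, L, X, D, C, Y, G, T, R, S

The last element of post-order is the root; it splits in-order into left and right subtrees.
Root M: left subtree has 2 nodes {L, X}, right has 7 {G, Y, T, C, R, S, D}.
  Root L: left subtree has 0 nodes { }, right has 1 {X}.
  Root D: left subtree has 6 nodes {G, Y, T, C, R, S}, right has 0 { }.
    Root C: left subtree has 3 nodes {G, Y, T}, right has 2 {R, S}.
      Root Y: left subtree has 1 node {G}, right has 1 {T}.
      Root R: left subtree has 0 nodes { }, right has 1 {S}.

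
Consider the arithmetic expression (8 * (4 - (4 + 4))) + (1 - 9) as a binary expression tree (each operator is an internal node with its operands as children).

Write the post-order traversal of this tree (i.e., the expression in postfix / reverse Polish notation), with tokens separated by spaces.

8 4 4 4 + - * 1 9 - +

Post-order on an expression tree gives postfix notation: for each operator, emit left operand, right operand, then the operator.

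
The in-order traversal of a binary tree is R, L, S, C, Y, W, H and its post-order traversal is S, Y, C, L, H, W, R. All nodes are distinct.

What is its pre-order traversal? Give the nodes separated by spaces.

R W L C S Y H

The last element of post-order is the root; it splits in-order into left and right subtrees.
Root R: left subtree has 0 nodes { }, right has 6 {L, S, C, Y, W, H}.
  Root W: left subtree has 4 nodes {L, S, C, Y}, right has 1 {H}.
    Root L: left subtree has 0 nodes { }, right has 3 {S, C, Y}.
      Root C: left subtree has 1 node {S}, right has 1 {Y}.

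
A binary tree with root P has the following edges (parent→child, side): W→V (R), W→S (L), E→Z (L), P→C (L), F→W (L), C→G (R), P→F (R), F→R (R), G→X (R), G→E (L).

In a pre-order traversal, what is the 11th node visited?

R

Pre-order visits the node, then its left subtree, then its right subtree.
Visit P.
At P: go left to C.
  Visit C.
  At C: no left child.
  At C: go right to G.
    Visit G.
    At G: go left to E.
      Visit E.
      At E: go left to Z.
        Z is a leaf — visit Z.
      At E: no right child.
    At G: go right to X.
      X is a leaf — visit X.
At P: go right to F.
  Visit F.
  At F: go left to W.
    Visit W.
    At W: go left to S.
      S is a leaf — visit S.
    At W: go right to V.
      V is a leaf — visit V.
  At F: go right to R.
    R is a leaf — visit R.
Full pre-order sequence: P, C, G, E, Z, X, F, W, S, V, R.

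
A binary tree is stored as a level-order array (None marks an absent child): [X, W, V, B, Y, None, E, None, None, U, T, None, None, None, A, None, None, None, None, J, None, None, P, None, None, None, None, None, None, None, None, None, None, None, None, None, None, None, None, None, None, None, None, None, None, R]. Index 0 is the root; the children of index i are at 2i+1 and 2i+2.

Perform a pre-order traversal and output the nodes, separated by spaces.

X W B Y U J T P R V E A

Pre-order visits the node, then its left subtree, then its right subtree.
Visit X.
At X: go left to W.
  Visit W.
  At W: go left to B.
    B is a leaf — visit B.
  At W: go right to Y.
    Visit Y.
    At Y: go left to U.
      Visit U.
      At U: go left to J.
        J is a leaf — visit J.
      At U: no right child.
    At Y: go right to T.
      Visit T.
      At T: no left child.
      At T: go right to P.
        Visit P.
        At P: go left to R.
          R is a leaf — visit R.
        At P: no right child.
At X: go right to V.
  Visit V.
  At V: no left child.
  At V: go right to E.
    Visit E.
    At E: no left child.
    At E: go right to A.
      A is a leaf — visit A.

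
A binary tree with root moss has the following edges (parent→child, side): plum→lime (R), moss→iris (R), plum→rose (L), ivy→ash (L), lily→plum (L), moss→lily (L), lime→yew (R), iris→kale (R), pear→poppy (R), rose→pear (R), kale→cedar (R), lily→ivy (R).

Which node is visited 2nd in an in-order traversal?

In-order visits the left subtree, then the node, then the right subtree.
At moss: go left to lily.
  At lily: go left to plum.
    At plum: go left to rose.
      At rose: no left child.
      Visit rose.
      At rose: go right to pear.
        At pear: no left child.
        Visit pear.
        At pear: go right to poppy.
          poppy is a leaf — visit poppy.
    Visit plum.
    At plum: go right to lime.
      At lime: no left child.
      Visit lime.
      At lime: go right to yew.
        yew is a leaf — visit yew.
  Visit lily.
  At lily: go right to ivy.
    At ivy: go left to ash.
      ash is a leaf — visit ash.
    Visit ivy.
    At ivy: no right child.
Visit moss.
At moss: go right to iris.
  At iris: no left child.
  Visit iris.
  At iris: go right to kale.
    At kale: no left child.
    Visit kale.
    At kale: go right to cedar.
      cedar is a leaf — visit cedar.
Full in-order sequence: rose, pear, poppy, plum, lime, yew, lily, ash, ivy, moss, iris, kale, cedar.

pear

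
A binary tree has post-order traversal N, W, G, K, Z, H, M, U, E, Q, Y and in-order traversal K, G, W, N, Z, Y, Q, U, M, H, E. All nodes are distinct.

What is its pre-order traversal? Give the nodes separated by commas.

Y, Z, K, G, W, N, Q, E, U, M, H

The last element of post-order is the root; it splits in-order into left and right subtrees.
Root Y: left subtree has 5 nodes {K, G, W, N, Z}, right has 5 {Q, U, M, H, E}.
  Root Z: left subtree has 4 nodes {K, G, W, N}, right has 0 { }.
    Root K: left subtree has 0 nodes { }, right has 3 {G, W, N}.
      Root G: left subtree has 0 nodes { }, right has 2 {W, N}.
        Root W: left subtree has 0 nodes { }, right has 1 {N}.
  Root Q: left subtree has 0 nodes { }, right has 4 {U, M, H, E}.
    Root E: left subtree has 3 nodes {U, M, H}, right has 0 { }.
      Root U: left subtree has 0 nodes { }, right has 2 {M, H}.
        Root M: left subtree has 0 nodes { }, right has 1 {H}.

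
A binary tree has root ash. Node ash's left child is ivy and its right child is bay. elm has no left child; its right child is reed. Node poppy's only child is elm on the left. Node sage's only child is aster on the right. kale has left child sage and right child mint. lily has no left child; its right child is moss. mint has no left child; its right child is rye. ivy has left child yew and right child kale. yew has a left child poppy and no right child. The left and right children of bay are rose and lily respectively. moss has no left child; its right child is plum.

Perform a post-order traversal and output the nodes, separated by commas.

reed, elm, poppy, yew, aster, sage, rye, mint, kale, ivy, rose, plum, moss, lily, bay, ash

Post-order visits the left subtree, then the right subtree, then the node.
At ash: go left to ivy.
  At ivy: go left to yew.
    At yew: go left to poppy.
      At poppy: go left to elm.
        At elm: no left child.
        At elm: go right to reed.
          reed is a leaf — visit reed.
        Visit elm.
      At poppy: no right child.
      Visit poppy.
    At yew: no right child.
    Visit yew.
  At ivy: go right to kale.
    At kale: go left to sage.
      At sage: no left child.
      At sage: go right to aster.
        aster is a leaf — visit aster.
      Visit sage.
    At kale: go right to mint.
      At mint: no left child.
      At mint: go right to rye.
        rye is a leaf — visit rye.
      Visit mint.
    Visit kale.
  Visit ivy.
At ash: go right to bay.
  At bay: go left to rose.
    rose is a leaf — visit rose.
  At bay: go right to lily.
    At lily: no left child.
    At lily: go right to moss.
      At moss: no left child.
      At moss: go right to plum.
        plum is a leaf — visit plum.
      Visit moss.
    Visit lily.
  Visit bay.
Visit ash.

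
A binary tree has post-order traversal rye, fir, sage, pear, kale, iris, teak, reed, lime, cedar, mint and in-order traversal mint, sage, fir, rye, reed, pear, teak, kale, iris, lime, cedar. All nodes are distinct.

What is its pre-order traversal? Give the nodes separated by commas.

mint, cedar, lime, reed, sage, fir, rye, teak, pear, iris, kale

The last element of post-order is the root; it splits in-order into left and right subtrees.
Root mint: left subtree has 0 nodes { }, right has 10 {sage, fir, rye, reed, pear, teak, kale, iris, lime, cedar}.
  Root cedar: left subtree has 9 nodes {sage, fir, rye, reed, pear, teak, kale, iris, lime}, right has 0 { }.
    Root lime: left subtree has 8 nodes {sage, fir, rye, reed, pear, teak, kale, iris}, right has 0 { }.
      Root reed: left subtree has 3 nodes {sage, fir, rye}, right has 4 {pear, teak, kale, iris}.
        Root sage: left subtree has 0 nodes { }, right has 2 {fir, rye}.
          Root fir: left subtree has 0 nodes { }, right has 1 {rye}.
        Root teak: left subtree has 1 node {pear}, right has 2 {kale, iris}.
          Root iris: left subtree has 1 node {kale}, right has 0 { }.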